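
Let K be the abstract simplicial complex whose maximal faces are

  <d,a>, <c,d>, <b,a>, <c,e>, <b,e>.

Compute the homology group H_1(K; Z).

Take the total order a < b < c < d < e on the vertex set. Then K (dimension 1) consists of the simplices:

  0-simplices (5): a, b, c, d, e
  1-simplices (5): ab, ad, be, cd, ce

giving chain groups C_0 ≅ Z^5, C_1 ≅ Z^5.

The boundary map ∂_1: C_1 → C_0 sends each edge [p,q] (with p < q) to q − p. For instance
  ∂be = e − b.
The resulting 5×5 matrix has rank 4, and its Smith normal form has invariant factors (1,1,1,1).

From H_k ≅ ker(∂_k) / im(∂_{k+1}) we obtain:

  H_1: rank ker ∂_1 − rank ∂_2 = (5 − 4) − 0 = 1, and there is no ∂_2, so H_1 = Z.

(K is a triangulation of the circle S^1.)

H_1 = Z.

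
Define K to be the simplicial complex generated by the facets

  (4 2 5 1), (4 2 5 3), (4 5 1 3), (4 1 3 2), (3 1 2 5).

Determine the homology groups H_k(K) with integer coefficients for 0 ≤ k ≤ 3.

Fix the vertex order 1 < 2 < 3 < 4 < 5 and write every simplex with vertices in increasing order. Then dim K = 3 and the simplices of K are:

  0-simplices (5): [1], [2], [3], [4], [5]
  1-simplices (10): [1,2], [1,3], [1,4], [1,5], [2,3], [2,4], [2,5], [3,4], [3,5], [4,5]
  2-simplices (10): [1,2,3], [1,2,4], [1,2,5], [1,3,4], [1,3,5], [1,4,5], [2,3,4], [2,3,5], [2,4,5], [3,4,5]
  3-simplices (5): [1,2,3,4], [1,2,3,5], [1,2,4,5], [1,3,4,5], [2,3,4,5]

giving chain groups C_0 ≅ Z^5, C_1 ≅ Z^10, C_2 ≅ Z^10, C_3 ≅ Z^5.

The boundary map ∂_1: C_1 → C_0 maps an edge to its endpoints' difference, ∂[p,q] = q − p.
As a 5×10 matrix over Z this has rank 4, with invariant factors (1,1,1,1).

The boundary map ∂_2: C_2 → C_1 sends each 2-simplex [p,q,r] to [q,r] − [p,r] + [p,q]. For instance
  ∂[2,3,4] = [3,4] − [2,4] + [2,3],
  ∂[1,2,5] = [2,5] − [1,5] + [1,2].
The 10×10 boundary matrix has rank 6 and Smith normal form diag(1,1,1,1,1,1).

∂_3: C_3 → C_2 sends each 3-simplex σ to the alternating sum Σ_i (−1)^i (σ with its i-th vertex removed). For instance
  ∂[2,3,4,5] = [3,4,5] − [2,4,5] + [2,3,5] − [2,3,4],
  ∂[1,3,4,5] = [3,4,5] − [1,4,5] + [1,3,5] − [1,3,4].
As a 10×5 matrix over Z this has rank 4, with invariant factors (1,1,1,1).

Reading off H_k = ker ∂_k / im ∂_{k+1}:

  H_0: rank C_0 − rank ∂_1 = 5 − 4 = 1, and the invariant factors of ∂_1 are all 1, so H_0 = Z.
  H_1: rank ker ∂_1 − rank ∂_2 = (10 − 4) − 6 = 0, and the invariant factors of ∂_2 are all 1, so H_1 = 0.
  H_2: rank ker ∂_2 − rank ∂_3 = (10 − 6) − 4 = 0, and the invariant factors of ∂_3 are all 1, so H_2 = 0.
  H_3: rank ker ∂_3 − rank ∂_4 = (5 − 4) − 0 = 1, and there is no ∂_4, so H_3 = Z.

As a check, the Euler characteristic is 5 − 10 + 10 − 5 = 0, which agrees with 1 − 0 + 0 − 1 = 0.
(K is a triangulation of the 3-sphere S^3.)

H_0 ≅ Z,  H_1 = 0,  H_2 = 0,  H_3 ≅ Z.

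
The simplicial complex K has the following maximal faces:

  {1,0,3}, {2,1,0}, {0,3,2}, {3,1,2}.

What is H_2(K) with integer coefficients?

H_2 = Z.

Fix the vertex order 0 < 1 < 2 < 3 and write every simplex with vertices in increasing order. Then dim K = 2 and the simplices of K are:

  0-simplices (4): [0], [1], [2], [3]
  1-simplices (6): [0,1], [0,2], [0,3], [1,2], [1,3], [2,3]
  2-simplices (4): [0,1,2], [0,1,3], [0,2,3], [1,2,3]

giving chain groups C_0 ≅ Z^4, C_1 ≅ Z^6, C_2 ≅ Z^4.

Boundary ∂_1: C_1 → C_0 is given by ∂[p,q] = [q] − [p]. For instance
  ∂[0,2] = [2] − [0].
The resulting 4×6 matrix has rank 3, and its Smith normal form has invariant factors (1,1,1).

∂_2: C_2 → C_1 maps a triangle to the signed sum of its edges. For instance
  ∂[0,2,3] = [2,3] − [0,3] + [0,2],
  ∂[0,1,2] = [1,2] − [0,2] + [0,1].
The resulting 6×4 matrix has rank 3, and its Smith normal form has invariant factors (1,1,1).

Computing H_k = (kernel of ∂_k) / (image of ∂_{k+1}):

  H_2: rank ker ∂_2 − rank ∂_3 = (4 − 3) − 0 = 1, and there is no ∂_3, so H_2 ≅ Z.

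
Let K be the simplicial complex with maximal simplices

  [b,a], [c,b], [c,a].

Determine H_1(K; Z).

H_1 ≅ Z.

We work with the vertex ordering a < b < c. The simplices of K, each written with vertices in increasing order, are:

  0-simplices (3): a, b, c
  1-simplices (3): ab, ac, bc

so the chain groups are C_0 ≅ Z^3, C_1 ≅ Z^3.

Boundary ∂_1: C_1 → C_0 is given by ∂[p,q] = [q] − [p]. For instance
  ∂bc = c − b.
The resulting 3×3 matrix has rank 2, and its Smith normal form has invariant factors (1,1).

From H_k ≅ ker(∂_k) / im(∂_{k+1}) we obtain:

  H_1: rank ker ∂_1 − rank ∂_2 = (3 − 2) − 0 = 1, and there is no ∂_2, so H_1 = Z.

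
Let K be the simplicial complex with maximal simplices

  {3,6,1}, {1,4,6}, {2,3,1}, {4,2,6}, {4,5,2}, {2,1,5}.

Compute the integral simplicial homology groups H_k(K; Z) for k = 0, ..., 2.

Fix the vertex order 1 < 2 < 3 < 4 < 5 < 6 and write every simplex with vertices in increasing order. Then dim K = 2 and the simplices of K are:

  0-simplices (6): [1], [2], [3], [4], [5], [6]
  1-simplices (12): [1,2], [1,3], [1,4], [1,5], [1,6], [2,3], [2,4], [2,5], [2,6], [3,6], [4,5], [4,6]
  2-simplices (6): [1,2,3], [1,2,5], [1,3,6], [1,4,6], [2,4,5], [2,4,6]

so the chain groups are C_0 ≅ Z^6, C_1 ≅ Z^12, C_2 ≅ Z^6.

∂_1: C_1 → C_0 sends each edge [p,q] (with p < q) to q − p.
As a 6×12 matrix over Z this has rank 5, with invariant factors (1,1,1,1,1).

∂_2: C_2 → C_1 maps a triangle to the signed sum of its edges. For instance
  ∂[1,2,3] = [2,3] − [1,3] + [1,2],
  ∂[1,3,6] = [3,6] − [1,6] + [1,3].
The 12×6 boundary matrix has rank 6 and Smith normal form diag(1,1,1,1,1,1).

From H_k ≅ ker(∂_k) / im(∂_{k+1}) we obtain:

  H_0: rank C_0 − rank ∂_1 = 6 − 5 = 1, and the invariant factors of ∂_1 are all 1, so H_0 ≅ Z.
  H_1: rank ker ∂_1 − rank ∂_2 = (12 − 5) − 6 = 1, and the invariant factors of ∂_2 are all 1, so H_1 ≅ Z.
  H_2: rank ker ∂_2 − rank ∂_3 = (6 − 6) − 0 = 0, and there is no ∂_3, so H_2 ≅ 0.

(K is a triangulation of the cylinder S^1 x I.)

H_0 = Z,  H_1 = Z,  H_2 = 0.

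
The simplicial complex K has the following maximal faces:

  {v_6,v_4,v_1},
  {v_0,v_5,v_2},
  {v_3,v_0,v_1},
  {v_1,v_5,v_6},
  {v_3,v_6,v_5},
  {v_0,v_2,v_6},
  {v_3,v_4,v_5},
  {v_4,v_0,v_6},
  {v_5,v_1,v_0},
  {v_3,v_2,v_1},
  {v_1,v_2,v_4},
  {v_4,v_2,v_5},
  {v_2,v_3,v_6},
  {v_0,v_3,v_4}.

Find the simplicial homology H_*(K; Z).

We work with the vertex ordering v_0 < v_1 < v_2 < v_3 < v_4 < v_5 < v_6. The simplices of K, each written with vertices in increasing order, are:

  0-simplices (7): [v_0], [v_1], [v_2], [v_3], [v_4], [v_5], [v_6]
  1-simplices (21): (21 of them)
  2-simplices (14): (14 of them)

so the chain groups are C_0 ≅ Z^7, C_1 ≅ Z^21, C_2 ≅ Z^14.

The boundary map ∂_1: C_1 → C_0 is given by ∂[p,q] = [q] − [p].
The 7×21 boundary matrix has rank 6 and Smith normal form diag(1,1,1,1,1,1).

∂_2: C_2 → C_1 sends each 2-simplex [p,q,r] to [q,r] − [p,r] + [p,q]. For instance
  ∂[v_0,v_1,v_3] = [v_1,v_3] − [v_0,v_3] + [v_0,v_1],
  ∂[v_0,v_2,v_6] = [v_2,v_6] − [v_0,v_6] + [v_0,v_2].
This gives a 21×14 integer matrix of rank 13; reducing to Smith normal form yields diagonal entries (1,1,1,1,1,1,1,1,1,1,1,1,1).

Now H_k = ker ∂_k / im ∂_{k+1}, so:

  H_0: rank C_0 − rank ∂_1 = 7 − 6 = 1, and the invariant factors of ∂_1 are all 1, so H_0 ≅ Z.
  H_1: rank ker ∂_1 − rank ∂_2 = (21 − 6) − 13 = 2, and the invariant factors of ∂_2 are all 1, so H_1 ≅ Z^2.
  H_2: rank ker ∂_2 − rank ∂_3 = (14 − 13) − 0 = 1, and there is no ∂_3, so H_2 ≅ Z.

As a check, the Euler characteristic is 7 − 21 + 14 = 0, which agrees with 1 − 2 + 1 = 0.

H_0 = Z,  H_1 = Z^2,  H_2 = Z.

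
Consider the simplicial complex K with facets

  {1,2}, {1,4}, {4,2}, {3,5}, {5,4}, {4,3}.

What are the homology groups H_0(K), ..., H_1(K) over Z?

Order the vertices as 1 < 2 < 3 < 4 < 5. Listing each simplex with vertices in this order, K has dimension 1 with simplices:

  0-simplices (5): [1], [2], [3], [4], [5]
  1-simplices (6): [1,2], [1,4], [2,4], [3,4], [3,5], [4,5]

so the chain groups are C_0 ≅ Z^5, C_1 ≅ Z^6.

Boundary ∂_1: C_1 → C_0 maps an edge to its endpoints' difference, ∂[p,q] = q − p.
The 5×6 boundary matrix has rank 4 and Smith normal form diag(1,1,1,1).

Now H_k = ker ∂_k / im ∂_{k+1}, so:

  H_0: rank C_0 − rank ∂_1 = 5 − 4 = 1, and the invariant factors of ∂_1 are all 1, so H_0 ≅ Z.
  H_1: rank ker ∂_1 − rank ∂_2 = (6 − 4) − 0 = 2, and there is no ∂_2, so H_1 ≅ Z^2.

(K is a triangulation of a wedge of 2 circles.)

H_0 = Z,  H_1 = Z^2.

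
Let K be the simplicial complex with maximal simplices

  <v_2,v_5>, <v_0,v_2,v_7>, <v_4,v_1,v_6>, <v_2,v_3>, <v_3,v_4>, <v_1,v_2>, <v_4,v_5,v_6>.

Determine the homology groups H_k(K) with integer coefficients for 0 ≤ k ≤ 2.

We work with the vertex ordering v_0 < v_1 < v_2 < v_3 < v_4 < v_5 < v_6 < v_7. The simplices of K, each written with vertices in increasing order, are:

  0-simplices (8): [v_0], [v_1], [v_2], [v_3], [v_4], [v_5], [v_6], [v_7]
  1-simplices (12): [v_0,v_2], [v_0,v_7], [v_1,v_2], [v_1,v_4], [v_1,v_6], [v_2,v_3], [v_2,v_5], [v_2,v_7], [v_3,v_4], [v_4,v_5], [v_4,v_6], [v_5,v_6]
  2-simplices (3): [v_0,v_2,v_7], [v_1,v_4,v_6], [v_4,v_5,v_6]

giving chain groups C_0 ≅ Z^8, C_1 ≅ Z^12, C_2 ≅ Z^3.

The boundary map ∂_1: C_1 → C_0 sends each edge [p,q] (with p < q) to q − p.
The 8×12 boundary matrix has rank 7 and Smith normal form diag(1,1,1,1,1,1,1).

The boundary map ∂_2: C_2 → C_1 sends each 2-simplex [p,q,r] to [q,r] − [p,r] + [p,q]. For instance
  ∂[v_4,v_5,v_6] = [v_5,v_6] − [v_4,v_6] + [v_4,v_5],
  ∂[v_0,v_2,v_7] = [v_2,v_7] − [v_0,v_7] + [v_0,v_2].
As a 12×3 matrix over Z this has rank 3, with invariant factors (1,1,1).

From H_k ≅ ker(∂_k) / im(∂_{k+1}) we obtain:

  H_0: rank C_0 − rank ∂_1 = 8 − 7 = 1, and the invariant factors of ∂_1 are all 1, so H_0 ≅ Z.
  H_1: rank ker ∂_1 − rank ∂_2 = (12 − 7) − 3 = 2, and the invariant factors of ∂_2 are all 1, so H_1 ≅ Z^2.
  H_2: rank ker ∂_2 − rank ∂_3 = (3 − 3) − 0 = 0, and there is no ∂_3, so H_2 ≅ 0.

H_0 = Z,  H_1 = Z^2,  H_2 = 0.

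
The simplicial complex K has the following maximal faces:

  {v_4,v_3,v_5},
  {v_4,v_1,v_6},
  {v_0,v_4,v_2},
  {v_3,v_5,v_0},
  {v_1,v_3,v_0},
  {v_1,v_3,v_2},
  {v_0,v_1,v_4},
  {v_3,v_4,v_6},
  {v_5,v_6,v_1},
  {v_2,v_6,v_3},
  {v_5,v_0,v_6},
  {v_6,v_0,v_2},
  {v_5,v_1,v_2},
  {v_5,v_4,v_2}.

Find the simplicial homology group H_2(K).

Order the vertices as v_0 < v_1 < v_2 < v_3 < v_4 < v_5 < v_6. Listing each simplex with vertices in this order, K has dimension 2 with simplices:

  0-simplices (7): [v_0], [v_1], [v_2], [v_3], [v_4], [v_5], [v_6]
  1-simplices (21): (21 of them)
  2-simplices (14): (14 of them)

Hence C_0 ≅ Z^7, C_1 ≅ Z^21, C_2 ≅ Z^14.

Boundary ∂_1: C_1 → C_0 maps an edge to its endpoints' difference, ∂[p,q] = q − p.
The resulting 7×21 matrix has rank 6, and its Smith normal form has invariant factors (1,1,1,1,1,1).

The boundary map ∂_2: C_2 → C_1 sends each 2-simplex [p,q,r] to [q,r] − [p,r] + [p,q]. For instance
  ∂[v_0,v_2,v_6] = [v_2,v_6] − [v_0,v_6] + [v_0,v_2],
  ∂[v_3,v_4,v_6] = [v_4,v_6] − [v_3,v_6] + [v_3,v_4].
This gives a 21×14 integer matrix of rank 13; reducing to Smith normal form yields diagonal entries (1,1,1,1,1,1,1,1,1,1,1,1,1).

From H_k ≅ ker(∂_k) / im(∂_{k+1}) we obtain:

  H_2: rank ker ∂_2 − rank ∂_3 = (14 − 13) − 0 = 1, and there is no ∂_3, so H_2 = Z.

(K is a triangulation of the torus T^2.)

H_2 = Z.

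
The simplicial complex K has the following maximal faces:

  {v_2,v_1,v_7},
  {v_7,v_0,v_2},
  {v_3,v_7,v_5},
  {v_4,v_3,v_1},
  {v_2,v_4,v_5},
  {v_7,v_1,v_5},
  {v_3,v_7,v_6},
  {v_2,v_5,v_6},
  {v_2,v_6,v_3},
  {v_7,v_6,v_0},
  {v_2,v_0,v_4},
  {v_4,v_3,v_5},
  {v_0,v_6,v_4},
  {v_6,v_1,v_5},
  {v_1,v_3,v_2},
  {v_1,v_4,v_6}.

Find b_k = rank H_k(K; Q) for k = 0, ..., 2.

Order the vertices as v_0 < v_1 < v_2 < v_3 < v_4 < v_5 < v_6 < v_7. Listing each simplex with vertices in this order, K has dimension 2 with simplices:

  0-simplices (8): [v_0], [v_1], [v_2], [v_3], [v_4], [v_5], [v_6], [v_7]
  1-simplices (24): (24 of them)
  2-simplices (16): (16 of them)

Hence C_0 ≅ Z^8, C_1 ≅ Z^24, C_2 ≅ Z^16.

Boundary ∂_1: C_1 → C_0 maps an edge to its endpoints' difference, ∂[p,q] = q − p. For instance
  ∂[v_4,v_6] = [v_6] − [v_4].
This gives a 8×24 integer matrix of rank 7; reducing to Smith normal form yields diagonal entries (1,1,1,1,1,1,1).

∂_2: C_2 → C_1 acts by ∂[p,q,r] = [q,r] − [p,r] + [p,q]. For instance
  ∂[v_2,v_4,v_5] = [v_4,v_5] − [v_2,v_5] + [v_2,v_4],
  ∂[v_1,v_2,v_7] = [v_2,v_7] − [v_1,v_7] + [v_1,v_2].
The resulting 24×16 matrix has rank 15, and its Smith normal form has invariant factors (1,1,1,1,1,1,1,1,1,1,1,1,1,1,1).

Now H_k = ker ∂_k / im ∂_{k+1}, so:

  H_0: rank C_0 − rank ∂_1 = 8 − 7 = 1, and the invariant factors of ∂_1 are all 1, so H_0 ≅ Z.
  H_1: rank ker ∂_1 − rank ∂_2 = (24 − 7) − 15 = 2, and the invariant factors of ∂_2 are all 1, so H_1 ≅ Z^2.
  H_2: rank ker ∂_2 − rank ∂_3 = (16 − 15) − 0 = 1, and there is no ∂_3, so H_2 ≅ Z.

Hence the Betti numbers are b_0 = 1, b_1 = 2, b_2 = 1.

b_0 = 1, b_1 = 2, b_2 = 1.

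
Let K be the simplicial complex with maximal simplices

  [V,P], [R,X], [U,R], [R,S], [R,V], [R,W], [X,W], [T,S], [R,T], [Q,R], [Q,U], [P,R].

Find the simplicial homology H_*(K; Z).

H_0 = Z,  H_1 = Z^4.

Take the total order P < Q < R < S < T < U < V < W < X on the vertex set. Then K (dimension 1) consists of the simplices:

  0-simplices (9): P, Q, R, S, T, U, V, W, X
  1-simplices (12): PR, PV, QR, QU, RS, RT, RU, RV, RW, RX, ST, WX

so the chain groups are C_0 ≅ Z^9, C_1 ≅ Z^12.

Boundary ∂_1: C_1 → C_0 sends each edge [p,q] (with p < q) to q − p.
The 9×12 boundary matrix has rank 8 and Smith normal form diag(1,1,1,1,1,1,1,1).

Now H_k = ker ∂_k / im ∂_{k+1}, so:

  H_0: rank C_0 − rank ∂_1 = 9 − 8 = 1, and the invariant factors of ∂_1 are all 1, so H_0 ≅ Z.
  H_1: rank ker ∂_1 − rank ∂_2 = (12 − 8) − 0 = 4, and there is no ∂_2, so H_1 ≅ Z^4.

As a check, the Euler characteristic is 9 − 12 = -3, which agrees with 1 − 4 = -3.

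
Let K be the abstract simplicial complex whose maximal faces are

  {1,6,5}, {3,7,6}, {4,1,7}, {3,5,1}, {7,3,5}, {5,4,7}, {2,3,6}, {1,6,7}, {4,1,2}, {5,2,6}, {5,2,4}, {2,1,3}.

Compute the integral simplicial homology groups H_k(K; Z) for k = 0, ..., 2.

H_0 = Z,  H_1 = Z/2Z,  H_2 = 0.

K has 7 vertices, 18 edges, 12 triangles.
rank ∂_0 = 0, rank ∂_1 = 6 ⇒ b_0 = 7 − 0 − 6 = 1; all invariant factors of ∂_1 are 1 so no torsion. So H_0 ≅ Z.
rank ∂_1 = 6, rank ∂_2 = 12 ⇒ b_1 = 18 − 6 − 12 = 0; ∂_2 has invariant factor(s) [2] giving torsion. So H_1 ≅ Z/2Z.
rank ∂_2 = 12, rank ∂_3 = 0 ⇒ b_2 = 12 − 12 − 0 = 0. So H_2 ≅ 0.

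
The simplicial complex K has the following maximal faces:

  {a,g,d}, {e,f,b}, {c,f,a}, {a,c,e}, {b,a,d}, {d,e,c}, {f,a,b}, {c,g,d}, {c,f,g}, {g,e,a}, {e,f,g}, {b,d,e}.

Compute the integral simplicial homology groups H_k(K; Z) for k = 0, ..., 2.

H_0 = Z,  H_1 = Z_2,  H_2 = 0.

We work with the vertex ordering a < b < c < d < e < f < g. The simplices of K, each written with vertices in increasing order, are:

  0-simplices (7): a, b, c, d, e, f, g
  1-simplices (18): ab, ac, ad, ae, af, ag, bd, be, bf, cd, ce, cf, cg, de, dg, ef, eg, fg
  2-simplices (12): abd, abf, ace, acf, adg, aeg, bde, bef, cde, cdg, cfg, efg

giving chain groups C_0 ≅ Z^7, C_1 ≅ Z^18, C_2 ≅ Z^12.

∂_1: C_1 → C_0 maps an edge to its endpoints' difference, ∂[p,q] = q − p. For instance
  ∂fg = g − f.
As a 7×18 matrix over Z this has rank 6, with invariant factors (1,1,1,1,1,1).

∂_2: C_2 → C_1 maps a triangle to the signed sum of its edges. For instance
  ∂bef = ef − bf + be,
  ∂ace = ce − ae + ac.
This gives a 18×12 integer matrix of rank 12; reducing to Smith normal form yields diagonal entries (1,1,1,1,1,1,1,1,1,1,1,2).

Computing H_k = (kernel of ∂_k) / (image of ∂_{k+1}):

  H_0: rank C_0 − rank ∂_1 = 7 − 6 = 1, and the invariant factors of ∂_1 are all 1, so H_0 ≅ Z.
  H_1: rank ker ∂_1 − rank ∂_2 = (18 − 6) − 12 = 0, and ∂_2 has invariant factor 2 > 1, so H_1 ≅ Z_2.
  H_2: rank ker ∂_2 − rank ∂_3 = (12 − 12) − 0 = 0, and there is no ∂_3, so H_2 ≅ 0.

(K is a triangulation of the real projective plane RP^2.)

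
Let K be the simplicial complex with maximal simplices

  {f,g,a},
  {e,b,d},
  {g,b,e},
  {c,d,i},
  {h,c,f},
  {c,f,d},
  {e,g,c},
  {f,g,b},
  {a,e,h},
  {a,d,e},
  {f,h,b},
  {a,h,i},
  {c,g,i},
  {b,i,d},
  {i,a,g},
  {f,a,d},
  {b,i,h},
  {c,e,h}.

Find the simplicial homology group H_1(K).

We work with the vertex ordering a < b < c < d < e < f < g < h < i. The simplices of K, each written with vertices in increasing order, are:

  0-simplices (9): a, b, c, d, e, f, g, h, i
  1-simplices (27): ad, ae, af, ag, ah, ai, bd, be, bf, bg, bh, bi, cd, ce, cf, cg, ch, ci, de, df, di, eg, eh, fg, fh, gi, hi
  2-simplices (18): ade, adf, aeh, afg, agi, ahi, bde, bdi, beg, bfg, bfh, bhi, cdf, cdi, ceg, ceh, cfh, cgi

so the chain groups are C_0 ≅ Z^9, C_1 ≅ Z^27, C_2 ≅ Z^18.

Boundary ∂_1: C_1 → C_0 sends each edge [p,q] (with p < q) to q − p. For instance
  ∂ch = h − c.
This gives a 9×27 integer matrix of rank 8; reducing to Smith normal form yields diagonal entries (1,1,1,1,1,1,1,1).

Boundary ∂_2: C_2 → C_1 sends each 2-simplex [p,q,r] to [q,r] − [p,r] + [p,q]. For instance
  ∂ahi = hi − ai + ah,
  ∂agi = gi − ai + ag.
The resulting 27×18 matrix has rank 17, and its Smith normal form has invariant factors (1,1,1,1,1,1,1,1,1,1,1,1,1,1,1,1,1).

Now H_k = ker ∂_k / im ∂_{k+1}, so:

  H_1: rank ker ∂_1 − rank ∂_2 = (27 − 8) − 17 = 2, and the invariant factors of ∂_2 are all 1, so H_1 ≅ Z^2.

H_1 = Z^2.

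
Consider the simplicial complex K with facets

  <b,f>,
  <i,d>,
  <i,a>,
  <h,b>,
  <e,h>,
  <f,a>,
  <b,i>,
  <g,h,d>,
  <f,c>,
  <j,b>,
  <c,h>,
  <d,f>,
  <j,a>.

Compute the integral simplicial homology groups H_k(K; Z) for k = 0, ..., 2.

H_0 ≅ Z,  H_1 ≅ Z^5,  H_2 = 0.

Fix the vertex order a < b < c < d < e < f < g < h < i < j and write every simplex with vertices in increasing order. Then dim K = 2 and the simplices of K are:

  0-simplices (10): a, b, c, d, e, f, g, h, i, j
  1-simplices (15): af, ai, aj, bf, bh, bi, bj, cf, ch, df, dg, dh, di, eh, gh
  2-simplices (1): dgh

giving chain groups C_0 ≅ Z^10, C_1 ≅ Z^15, C_2 ≅ Z^1.

∂_1: C_1 → C_0 sends each edge [p,q] (with p < q) to q − p. For instance
  ∂dh = h − d.
The 10×15 boundary matrix has rank 9 and Smith normal form diag(1,1,1,1,1,1,1,1,1).

Boundary ∂_2: C_2 → C_1 maps a triangle to the signed sum of its edges. For instance
  ∂dgh = gh − dh + dg.
The resulting 15×1 matrix has rank 1, and its Smith normal form has invariant factors (1).

Now H_k = ker ∂_k / im ∂_{k+1}, so:

  H_0: rank C_0 − rank ∂_1 = 10 − 9 = 1, and the invariant factors of ∂_1 are all 1, so H_0 = Z.
  H_1: rank ker ∂_1 − rank ∂_2 = (15 − 9) − 1 = 5, and the invariant factors of ∂_2 are all 1, so H_1 = Z^5.
  H_2: rank ker ∂_2 − rank ∂_3 = (1 − 1) − 0 = 0, and there is no ∂_3, so H_2 = 0.

As a check, the Euler characteristic is 10 − 15 + 1 = -4, which agrees with 1 − 5 + 0 = -4.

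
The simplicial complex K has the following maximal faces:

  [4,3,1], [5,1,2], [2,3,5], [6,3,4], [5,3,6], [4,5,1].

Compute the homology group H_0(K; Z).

Order the vertices as 1 < 2 < 3 < 4 < 5 < 6. Listing each simplex with vertices in this order, K has dimension 2 with simplices:

  0-simplices (6): [1], [2], [3], [4], [5], [6]
  1-simplices (12): [1,2], [1,3], [1,4], [1,5], [2,3], [2,5], [3,4], [3,5], [3,6], [4,5], [4,6], [5,6]
  2-simplices (6): [1,2,5], [1,3,4], [1,4,5], [2,3,5], [3,4,6], [3,5,6]

Hence C_0 ≅ Z^6, C_1 ≅ Z^12, C_2 ≅ Z^6.

Boundary ∂_1: C_1 → C_0 sends each edge [p,q] (with p < q) to q − p. For instance
  ∂[1,5] = [5] − [1].
This gives a 6×12 integer matrix of rank 5; reducing to Smith normal form yields diagonal entries (1,1,1,1,1).

∂_2: C_2 → C_1 acts by ∂[p,q,r] = [q,r] − [p,r] + [p,q]. For instance
  ∂[1,3,4] = [3,4] − [1,4] + [1,3],
  ∂[3,5,6] = [5,6] − [3,6] + [3,5].
The 12×6 boundary matrix has rank 6 and Smith normal form diag(1,1,1,1,1,1).

Now H_k = ker ∂_k / im ∂_{k+1}, so:

  H_0: rank C_0 − rank ∂_1 = 6 − 5 = 1, and the invariant factors of ∂_1 are all 1, so H_0 = Z.

H_0 ≅ Z.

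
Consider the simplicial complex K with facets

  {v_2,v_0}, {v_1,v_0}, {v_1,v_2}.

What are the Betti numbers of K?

b_0 = 1, b_1 = 1.

Fix the vertex order v_0 < v_1 < v_2 and write every simplex with vertices in increasing order. Then dim K = 1 and the simplices of K are:

  0-simplices (3): [v_0], [v_1], [v_2]
  1-simplices (3): [v_0,v_1], [v_0,v_2], [v_1,v_2]

giving chain groups C_0 ≅ Z^3, C_1 ≅ Z^3.

∂_1: C_1 → C_0 maps an edge to its endpoints' difference, ∂[p,q] = q − p.
The 3×3 boundary matrix has rank 2 and Smith normal form diag(1,1).

Computing H_k = (kernel of ∂_k) / (image of ∂_{k+1}):

  H_0: rank C_0 − rank ∂_1 = 3 − 2 = 1, and the invariant factors of ∂_1 are all 1, so H_0 ≅ Z.
  H_1: rank ker ∂_1 − rank ∂_2 = (3 − 2) − 0 = 1, and there is no ∂_2, so H_1 ≅ Z.

Hence the Betti numbers are b_0 = 1, b_1 = 1.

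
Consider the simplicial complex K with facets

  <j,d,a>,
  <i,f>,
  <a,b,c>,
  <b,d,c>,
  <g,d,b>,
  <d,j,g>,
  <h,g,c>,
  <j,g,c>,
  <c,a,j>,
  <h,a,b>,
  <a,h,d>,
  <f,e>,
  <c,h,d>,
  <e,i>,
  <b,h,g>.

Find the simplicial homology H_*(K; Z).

H_0 = Z^2,  H_1 = Z × Z/2,  H_2 = 0.

K has 10 vertices, 21 edges, 12 triangles.
rank ∂_0 = 0, rank ∂_1 = 8 ⇒ b_0 = 10 − 0 − 8 = 2; all invariant factors of ∂_1 are 1 so no torsion. So H_0 = Z^2.
rank ∂_1 = 8, rank ∂_2 = 12 ⇒ b_1 = 21 − 8 − 12 = 1; ∂_2 has invariant factor(s) [2] giving torsion. So H_1 = Z × Z/2.
rank ∂_2 = 12, rank ∂_3 = 0 ⇒ b_2 = 12 − 12 − 0 = 0. So H_2 = 0.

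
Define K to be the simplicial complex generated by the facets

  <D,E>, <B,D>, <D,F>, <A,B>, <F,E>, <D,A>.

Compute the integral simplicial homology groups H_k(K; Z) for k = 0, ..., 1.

H_0 ≅ Z,  H_1 ≅ Z^2.

Fix the vertex order A < B < D < E < F and write every simplex with vertices in increasing order. Then dim K = 1 and the simplices of K are:

  0-simplices (5): A, B, D, E, F
  1-simplices (6): AB, AD, BD, DE, DF, EF

Hence C_0 ≅ Z^5, C_1 ≅ Z^6.

Boundary ∂_1: C_1 → C_0 sends each edge [p,q] (with p < q) to q − p.
As a 5×6 matrix over Z this has rank 4, with invariant factors (1,1,1,1).

Reading off H_k = ker ∂_k / im ∂_{k+1}:

  H_0: rank C_0 − rank ∂_1 = 5 − 4 = 1, and the invariant factors of ∂_1 are all 1, so H_0 ≅ Z.
  H_1: rank ker ∂_1 − rank ∂_2 = (6 − 4) − 0 = 2, and there is no ∂_2, so H_1 ≅ Z^2.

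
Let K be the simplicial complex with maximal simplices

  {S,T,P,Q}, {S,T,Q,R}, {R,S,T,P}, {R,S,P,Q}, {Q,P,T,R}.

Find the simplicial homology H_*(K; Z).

H_0 = Z,  H_1 = 0,  H_2 = 0,  H_3 = Z.

Take the total order P < Q < R < S < T on the vertex set. Then K (dimension 3) consists of the simplices:

  0-simplices (5): P, Q, R, S, T
  1-simplices (10): PQ, PR, PS, PT, QR, QS, QT, RS, RT, ST
  2-simplices (10): PQR, PQS, PQT, PRS, PRT, PST, QRS, QRT, QST, RST
  3-simplices (5): PQRS, PQRT, PQST, PRST, QRST

so the chain groups are C_0 ≅ Z^5, C_1 ≅ Z^10, C_2 ≅ Z^10, C_3 ≅ Z^5.

∂_1: C_1 → C_0 maps an edge to its endpoints' difference, ∂[p,q] = q − p. For instance
  ∂PQ = Q − P.
This gives a 5×10 integer matrix of rank 4; reducing to Smith normal form yields diagonal entries (1,1,1,1).

∂_2: C_2 → C_1 maps a triangle to the signed sum of its edges. For instance
  ∂PQR = QR − PR + PQ,
  ∂PQT = QT − PT + PQ.
The resulting 10×10 matrix has rank 6, and its Smith normal form has invariant factors (1,1,1,1,1,1).

∂_3: C_3 → C_2 sends each 3-simplex σ to the alternating sum Σ_i (−1)^i (σ with its i-th vertex removed). For instance
  ∂PQRS = QRS − PRS + PQS − PQR,
  ∂PRST = RST − PST + PRT − PRS.
This gives a 10×5 integer matrix of rank 4; reducing to Smith normal form yields diagonal entries (1,1,1,1).

Now H_k = ker ∂_k / im ∂_{k+1}, so:

  H_0: rank C_0 − rank ∂_1 = 5 − 4 = 1, and the invariant factors of ∂_1 are all 1, so H_0 = Z.
  H_1: rank ker ∂_1 − rank ∂_2 = (10 − 4) − 6 = 0, and the invariant factors of ∂_2 are all 1, so H_1 = 0.
  H_2: rank ker ∂_2 − rank ∂_3 = (10 − 6) − 4 = 0, and the invariant factors of ∂_3 are all 1, so H_2 = 0.
  H_3: rank ker ∂_3 − rank ∂_4 = (5 − 4) − 0 = 1, and there is no ∂_4, so H_3 = Z.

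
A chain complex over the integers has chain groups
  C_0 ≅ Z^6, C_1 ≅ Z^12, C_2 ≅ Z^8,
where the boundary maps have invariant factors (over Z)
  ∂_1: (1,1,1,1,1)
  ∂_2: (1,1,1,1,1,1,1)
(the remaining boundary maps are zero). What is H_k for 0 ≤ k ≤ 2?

H_0: b_0 = 6 − 0 − 5 = 1; torsion from ∂_1 factors > 1: none. So H_0 ≅ Z.
H_1: b_1 = 12 − 5 − 7 = 0; torsion from ∂_2 factors > 1: none. So H_1 ≅ 0.
H_2: b_2 = 8 − 7 − 0 = 1; torsion from ∂_3 factors > 1: none. So H_2 ≅ Z.

H_0 ≅ Z,  H_1 = 0,  H_2 ≅ Z.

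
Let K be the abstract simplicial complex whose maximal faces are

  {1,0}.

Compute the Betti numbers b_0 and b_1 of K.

We work with the vertex ordering 0 < 1. The simplices of K, each written with vertices in increasing order, are:

  0-simplices (2): [0], [1]
  1-simplices (1): [0,1]

Hence C_0 ≅ Z^2, C_1 ≅ Z^1.

∂_1: C_1 → C_0 sends each edge [p,q] (with p < q) to q − p.
The 2×1 boundary matrix has rank 1 and Smith normal form diag(1).

From H_k ≅ ker(∂_k) / im(∂_{k+1}) we obtain:

  H_0: rank C_0 − rank ∂_1 = 2 − 1 = 1, and the invariant factors of ∂_1 are all 1, so H_0 ≅ Z.
  H_1: rank ker ∂_1 − rank ∂_2 = (1 − 1) − 0 = 0, and there is no ∂_2, so H_1 ≅ 0.

As a check, the Euler characteristic is 2 − 1 = 1, which agrees with 1 − 0 = 1.

Hence the Betti numbers are b_0 = 1, b_1 = 0.

b_0 = 1, b_1 = 0.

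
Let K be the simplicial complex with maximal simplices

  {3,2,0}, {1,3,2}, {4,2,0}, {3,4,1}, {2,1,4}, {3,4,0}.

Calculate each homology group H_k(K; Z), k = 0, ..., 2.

Fix the vertex order 0 < 1 < 2 < 3 < 4 and write every simplex with vertices in increasing order. Then dim K = 2 and the simplices of K are:

  0-simplices (5): [0], [1], [2], [3], [4]
  1-simplices (9): [0,2], [0,3], [0,4], [1,2], [1,3], [1,4], [2,3], [2,4], [3,4]
  2-simplices (6): [0,2,3], [0,2,4], [0,3,4], [1,2,3], [1,2,4], [1,3,4]

so the chain groups are C_0 ≅ Z^5, C_1 ≅ Z^9, C_2 ≅ Z^6.

Boundary ∂_1: C_1 → C_0 maps an edge to its endpoints' difference, ∂[p,q] = q − p. For instance
  ∂[0,4] = [4] − [0].
As a 5×9 matrix over Z this has rank 4, with invariant factors (1,1,1,1).

Boundary ∂_2: C_2 → C_1 sends each 2-simplex [p,q,r] to [q,r] − [p,r] + [p,q]. For instance
  ∂[0,2,4] = [2,4] − [0,4] + [0,2],
  ∂[0,3,4] = [3,4] − [0,4] + [0,3].
This gives a 9×6 integer matrix of rank 5; reducing to Smith normal form yields diagonal entries (1,1,1,1,1).

Now H_k = ker ∂_k / im ∂_{k+1}, so:

  H_0: rank C_0 − rank ∂_1 = 5 − 4 = 1, and the invariant factors of ∂_1 are all 1, so H_0 = Z.
  H_1: rank ker ∂_1 − rank ∂_2 = (9 − 4) − 5 = 0, and the invariant factors of ∂_2 are all 1, so H_1 = 0.
  H_2: rank ker ∂_2 − rank ∂_3 = (6 − 5) − 0 = 1, and there is no ∂_3, so H_2 = Z.

H_0 = Z,  H_1 = 0,  H_2 = Z.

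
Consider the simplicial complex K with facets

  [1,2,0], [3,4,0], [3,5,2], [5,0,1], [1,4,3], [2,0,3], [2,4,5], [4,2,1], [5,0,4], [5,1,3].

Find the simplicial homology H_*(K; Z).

H_0 ≅ Z,  H_1 ≅ Z/2,  H_2 = 0.

Order the vertices as 0 < 1 < 2 < 3 < 4 < 5. Listing each simplex with vertices in this order, K has dimension 2 with simplices:

  0-simplices (6): [0], [1], [2], [3], [4], [5]
  1-simplices (15): [0,1], [0,2], [0,3], [0,4], [0,5], [1,2], [1,3], [1,4], [1,5], [2,3], [2,4], [2,5], [3,4], [3,5], [4,5]
  2-simplices (10): [0,1,2], [0,1,5], [0,2,3], [0,3,4], [0,4,5], [1,2,4], [1,3,4], [1,3,5], [2,3,5], [2,4,5]

so the chain groups are C_0 ≅ Z^6, C_1 ≅ Z^15, C_2 ≅ Z^10.

∂_1: C_1 → C_0 maps an edge to its endpoints' difference, ∂[p,q] = q − p.
The resulting 6×15 matrix has rank 5, and its Smith normal form has invariant factors (1,1,1,1,1).

∂_2: C_2 → C_1 acts by ∂[p,q,r] = [q,r] − [p,r] + [p,q]. For instance
  ∂[0,3,4] = [3,4] − [0,4] + [0,3],
  ∂[2,4,5] = [4,5] − [2,5] + [2,4].
The resulting 15×10 matrix has rank 10, and its Smith normal form has invariant factors (1,1,1,1,1,1,1,1,1,2).

From H_k ≅ ker(∂_k) / im(∂_{k+1}) we obtain:

  H_0: rank C_0 − rank ∂_1 = 6 − 5 = 1, and the invariant factors of ∂_1 are all 1, so H_0 = Z.
  H_1: rank ker ∂_1 − rank ∂_2 = (15 − 5) − 10 = 0, and ∂_2 has invariant factor 2 > 1, so H_1 = Z/2.
  H_2: rank ker ∂_2 − rank ∂_3 = (10 − 10) − 0 = 0, and there is no ∂_3, so H_2 = 0.

(K is a triangulation of the real projective plane RP^2.)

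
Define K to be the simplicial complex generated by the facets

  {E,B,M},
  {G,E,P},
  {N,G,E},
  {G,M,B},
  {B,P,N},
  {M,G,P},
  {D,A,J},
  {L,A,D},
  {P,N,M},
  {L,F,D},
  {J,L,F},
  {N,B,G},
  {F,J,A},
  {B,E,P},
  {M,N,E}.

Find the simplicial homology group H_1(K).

Take the total order A < B < D < E < F < G < J < L < M < N < P on the vertex set. Then K (dimension 2) consists of the simplices:

  0-simplices (11): A, B, D, E, F, G, J, L, M, N, P
  1-simplices (25): AD, AF, AJ, AL, BE, BG, BM, BN, BP, DF, DJ, DL, EG, EM, EN, EP, FJ, FL, GM, GN, GP, JL, MN, MP, NP
  2-simplices (15): ADJ, ADL, AFJ, BEM, BEP, BGM, BGN, BNP, DFL, EGN, EGP, EMN, FJL, GMP, MNP

giving chain groups C_0 ≅ Z^11, C_1 ≅ Z^25, C_2 ≅ Z^15.

Boundary ∂_1: C_1 → C_0 maps an edge to its endpoints' difference, ∂[p,q] = q − p. For instance
  ∂FL = L − F.
As a 11×25 matrix over Z this has rank 9, with invariant factors (1,1,1,1,1,1,1,1,1).

∂_2: C_2 → C_1 acts by ∂[p,q,r] = [q,r] − [p,r] + [p,q]. For instance
  ∂EMN = MN − EN + EM,
  ∂ADJ = DJ − AJ + AD.
The 25×15 boundary matrix has rank 15 and Smith normal form diag(1,1,1,1,1,1,1,1,1,1,1,1,1,1,2).

Now H_k = ker ∂_k / im ∂_{k+1}, so:

  H_1: rank ker ∂_1 − rank ∂_2 = (25 − 9) − 15 = 1, and ∂_2 has invariant factor 2 > 1, so H_1 ≅ Z × Z/2.

(K is a triangulation of the disjoint union of the Möbius band and the real projective plane RP^2.)

H_1 ≅ Z × Z/2.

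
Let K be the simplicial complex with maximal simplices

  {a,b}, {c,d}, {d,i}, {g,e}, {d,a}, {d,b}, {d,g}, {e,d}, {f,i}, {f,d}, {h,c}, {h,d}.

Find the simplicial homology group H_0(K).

Fix the vertex order a < b < c < d < e < f < g < h < i and write every simplex with vertices in increasing order. Then dim K = 1 and the simplices of K are:

  0-simplices (9): a, b, c, d, e, f, g, h, i
  1-simplices (12): ab, ad, bd, cd, ch, de, df, dg, dh, di, eg, fi

giving chain groups C_0 ≅ Z^9, C_1 ≅ Z^12.

∂_1: C_1 → C_0 sends each edge [p,q] (with p < q) to q − p. For instance
  ∂de = e − d.
As a 9×12 matrix over Z this has rank 8, with invariant factors (1,1,1,1,1,1,1,1).

Now H_k = ker ∂_k / im ∂_{k+1}, so:

  H_0: rank C_0 − rank ∂_1 = 9 − 8 = 1, and the invariant factors of ∂_1 are all 1, so H_0 ≅ Z.

H_0 ≅ Z.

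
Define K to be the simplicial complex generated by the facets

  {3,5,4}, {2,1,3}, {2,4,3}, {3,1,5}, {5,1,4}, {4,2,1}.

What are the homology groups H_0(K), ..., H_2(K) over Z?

We work with the vertex ordering 1 < 2 < 3 < 4 < 5. The simplices of K, each written with vertices in increasing order, are:

  0-simplices (5): [1], [2], [3], [4], [5]
  1-simplices (9): [1,2], [1,3], [1,4], [1,5], [2,3], [2,4], [3,4], [3,5], [4,5]
  2-simplices (6): [1,2,3], [1,2,4], [1,3,5], [1,4,5], [2,3,4], [3,4,5]

Hence C_0 ≅ Z^5, C_1 ≅ Z^9, C_2 ≅ Z^6.

The boundary map ∂_1: C_1 → C_0 is given by ∂[p,q] = [q] − [p]. For instance
  ∂[1,4] = [4] − [1].
As a 5×9 matrix over Z this has rank 4, with invariant factors (1,1,1,1).

∂_2: C_2 → C_1 acts by ∂[p,q,r] = [q,r] − [p,r] + [p,q]. For instance
  ∂[3,4,5] = [4,5] − [3,5] + [3,4],
  ∂[2,3,4] = [3,4] − [2,4] + [2,3].
The resulting 9×6 matrix has rank 5, and its Smith normal form has invariant factors (1,1,1,1,1).

Now H_k = ker ∂_k / im ∂_{k+1}, so:

  H_0: rank C_0 − rank ∂_1 = 5 − 4 = 1, and the invariant factors of ∂_1 are all 1, so H_0 ≅ Z.
  H_1: rank ker ∂_1 − rank ∂_2 = (9 − 4) − 5 = 0, and the invariant factors of ∂_2 are all 1, so H_1 ≅ 0.
  H_2: rank ker ∂_2 − rank ∂_3 = (6 − 5) − 0 = 1, and there is no ∂_3, so H_2 ≅ Z.

H_0 ≅ Z,  H_1 = 0,  H_2 ≅ Z.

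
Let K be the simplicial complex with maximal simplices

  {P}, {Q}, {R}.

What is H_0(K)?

K has 3 vertices.
rank ∂_0 = 0, rank ∂_1 = 0 ⇒ b_0 = 3 − 0 − 0 = 3. So H_0 = Z^3.

H_0 ≅ Z^3.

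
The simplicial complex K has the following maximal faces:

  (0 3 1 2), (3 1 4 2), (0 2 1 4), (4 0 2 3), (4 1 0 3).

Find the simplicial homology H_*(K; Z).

Order the vertices as 0 < 1 < 2 < 3 < 4. Listing each simplex with vertices in this order, K has dimension 3 with simplices:

  0-simplices (5): [0], [1], [2], [3], [4]
  1-simplices (10): [0,1], [0,2], [0,3], [0,4], [1,2], [1,3], [1,4], [2,3], [2,4], [3,4]
  2-simplices (10): [0,1,2], [0,1,3], [0,1,4], [0,2,3], [0,2,4], [0,3,4], [1,2,3], [1,2,4], [1,3,4], [2,3,4]
  3-simplices (5): [0,1,2,3], [0,1,2,4], [0,1,3,4], [0,2,3,4], [1,2,3,4]

so the chain groups are C_0 ≅ Z^5, C_1 ≅ Z^10, C_2 ≅ Z^10, C_3 ≅ Z^5.

Boundary ∂_1: C_1 → C_0 maps an edge to its endpoints' difference, ∂[p,q] = q − p.
The resulting 5×10 matrix has rank 4, and its Smith normal form has invariant factors (1,1,1,1).

The boundary map ∂_2: C_2 → C_1 acts by ∂[p,q,r] = [q,r] − [p,r] + [p,q]. For instance
  ∂[0,1,4] = [1,4] − [0,4] + [0,1],
  ∂[0,2,3] = [2,3] − [0,3] + [0,2].
This gives a 10×10 integer matrix of rank 6; reducing to Smith normal form yields diagonal entries (1,1,1,1,1,1).

∂_3: C_3 → C_2 sends each 3-simplex σ to the alternating sum Σ_i (−1)^i (σ with its i-th vertex removed). For instance
  ∂[0,2,3,4] = [2,3,4] − [0,3,4] + [0,2,4] − [0,2,3],
  ∂[0,1,2,4] = [1,2,4] − [0,2,4] + [0,1,4] − [0,1,2].
As a 10×5 matrix over Z this has rank 4, with invariant factors (1,1,1,1).

From H_k ≅ ker(∂_k) / im(∂_{k+1}) we obtain:

  H_0: rank C_0 − rank ∂_1 = 5 − 4 = 1, and the invariant factors of ∂_1 are all 1, so H_0 ≅ Z.
  H_1: rank ker ∂_1 − rank ∂_2 = (10 − 4) − 6 = 0, and the invariant factors of ∂_2 are all 1, so H_1 ≅ 0.
  H_2: rank ker ∂_2 − rank ∂_3 = (10 − 6) − 4 = 0, and the invariant factors of ∂_3 are all 1, so H_2 ≅ 0.
  H_3: rank ker ∂_3 − rank ∂_4 = (5 − 4) − 0 = 1, and there is no ∂_4, so H_3 ≅ Z.

H_0 = Z,  H_1 = 0,  H_2 = 0,  H_3 = Z.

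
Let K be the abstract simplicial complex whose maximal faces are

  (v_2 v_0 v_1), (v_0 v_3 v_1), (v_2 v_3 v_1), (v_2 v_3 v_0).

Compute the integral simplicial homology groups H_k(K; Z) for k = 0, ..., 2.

We work with the vertex ordering v_0 < v_1 < v_2 < v_3. The simplices of K, each written with vertices in increasing order, are:

  0-simplices (4): [v_0], [v_1], [v_2], [v_3]
  1-simplices (6): [v_0,v_1], [v_0,v_2], [v_0,v_3], [v_1,v_2], [v_1,v_3], [v_2,v_3]
  2-simplices (4): [v_0,v_1,v_2], [v_0,v_1,v_3], [v_0,v_2,v_3], [v_1,v_2,v_3]

Hence C_0 ≅ Z^4, C_1 ≅ Z^6, C_2 ≅ Z^4.

∂_1: C_1 → C_0 sends each edge [p,q] (with p < q) to q − p. For instance
  ∂[v_0,v_2] = [v_2] − [v_0].
This gives a 4×6 integer matrix of rank 3; reducing to Smith normal form yields diagonal entries (1,1,1).

The boundary map ∂_2: C_2 → C_1 acts by ∂[p,q,r] = [q,r] − [p,r] + [p,q]. For instance
  ∂[v_1,v_2,v_3] = [v_2,v_3] − [v_1,v_3] + [v_1,v_2],
  ∂[v_0,v_1,v_2] = [v_1,v_2] − [v_0,v_2] + [v_0,v_1].
As a 6×4 matrix over Z this has rank 3, with invariant factors (1,1,1).

Reading off H_k = ker ∂_k / im ∂_{k+1}:

  H_0: rank C_0 − rank ∂_1 = 4 − 3 = 1, and the invariant factors of ∂_1 are all 1, so H_0 = Z.
  H_1: rank ker ∂_1 − rank ∂_2 = (6 − 3) − 3 = 0, and the invariant factors of ∂_2 are all 1, so H_1 = 0.
  H_2: rank ker ∂_2 − rank ∂_3 = (4 − 3) − 0 = 1, and there is no ∂_3, so H_2 = Z.

As a check, the Euler characteristic is 4 − 6 + 4 = 2, which agrees with 1 − 0 + 1 = 2.

H_0 = Z,  H_1 = 0,  H_2 = Z.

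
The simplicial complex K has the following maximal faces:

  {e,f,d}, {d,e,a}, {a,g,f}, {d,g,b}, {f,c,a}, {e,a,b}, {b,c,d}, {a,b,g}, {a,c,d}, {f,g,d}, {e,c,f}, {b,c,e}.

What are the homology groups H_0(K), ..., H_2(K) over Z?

H_0 = Z,  H_1 = Z/2,  H_2 = 0.

We work with the vertex ordering a < b < c < d < e < f < g. The simplices of K, each written with vertices in increasing order, are:

  0-simplices (7): a, b, c, d, e, f, g
  1-simplices (18): ab, ac, ad, ae, af, ag, bc, bd, be, bg, cd, ce, cf, de, df, dg, ef, fg
  2-simplices (12): abe, abg, acd, acf, ade, afg, bcd, bce, bdg, cef, def, dfg

so the chain groups are C_0 ≅ Z^7, C_1 ≅ Z^18, C_2 ≅ Z^12.

The boundary map ∂_1: C_1 → C_0 sends each edge [p,q] (with p < q) to q − p. For instance
  ∂cf = f − c.
This gives a 7×18 integer matrix of rank 6; reducing to Smith normal form yields diagonal entries (1,1,1,1,1,1).

∂_2: C_2 → C_1 maps a triangle to the signed sum of its edges. For instance
  ∂acd = cd − ad + ac,
  ∂bce = ce − be + bc.
The 18×12 boundary matrix has rank 12 and Smith normal form diag(1,1,1,1,1,1,1,1,1,1,1,2).

Reading off H_k = ker ∂_k / im ∂_{k+1}:

  H_0: rank C_0 − rank ∂_1 = 7 − 6 = 1, and the invariant factors of ∂_1 are all 1, so H_0 = Z.
  H_1: rank ker ∂_1 − rank ∂_2 = (18 − 6) − 12 = 0, and ∂_2 has invariant factor 2 > 1, so H_1 = Z/2.
  H_2: rank ker ∂_2 − rank ∂_3 = (12 − 12) − 0 = 0, and there is no ∂_3, so H_2 = 0.

As a check, the Euler characteristic is 7 − 18 + 12 = 1, which agrees with 1 − 0 + 0 = 1.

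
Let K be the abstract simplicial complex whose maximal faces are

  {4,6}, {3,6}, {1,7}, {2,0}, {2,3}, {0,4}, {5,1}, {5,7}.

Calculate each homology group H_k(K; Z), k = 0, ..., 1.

We work with the vertex ordering 0 < 1 < 2 < 3 < 4 < 5 < 6 < 7. The simplices of K, each written with vertices in increasing order, are:

  0-simplices (8): [0], [1], [2], [3], [4], [5], [6], [7]
  1-simplices (8): [0,2], [0,4], [1,5], [1,7], [2,3], [3,6], [4,6], [5,7]

Hence C_0 ≅ Z^8, C_1 ≅ Z^8.

∂_1: C_1 → C_0 sends each edge [p,q] (with p < q) to q − p.
The 8×8 boundary matrix has rank 6 and Smith normal form diag(1,1,1,1,1,1).

Reading off H_k = ker ∂_k / im ∂_{k+1}:

  H_0: rank C_0 − rank ∂_1 = 8 − 6 = 2, and the invariant factors of ∂_1 are all 1, so H_0 ≅ Z^2.
  H_1: rank ker ∂_1 − rank ∂_2 = (8 − 6) − 0 = 2, and there is no ∂_2, so H_1 ≅ Z^2.

As a check, the Euler characteristic is 8 − 8 = 0, which agrees with 2 − 2 = 0.

H_0 ≅ Z^2,  H_1 ≅ Z^2.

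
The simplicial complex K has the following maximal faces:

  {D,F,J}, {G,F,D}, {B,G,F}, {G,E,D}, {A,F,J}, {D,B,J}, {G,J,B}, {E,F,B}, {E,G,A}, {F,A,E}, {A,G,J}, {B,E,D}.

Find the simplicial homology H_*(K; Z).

H_0 ≅ Z,  H_1 ≅ Z/2,  H_2 = 0.

Take the total order A < B < D < E < F < G < J on the vertex set. Then K (dimension 2) consists of the simplices:

  0-simplices (7): A, B, D, E, F, G, J
  1-simplices (18): AE, AF, AG, AJ, BD, BE, BF, BG, BJ, DE, DF, DG, DJ, EF, EG, FG, FJ, GJ
  2-simplices (12): AEF, AEG, AFJ, AGJ, BDE, BDJ, BEF, BFG, BGJ, DEG, DFG, DFJ

so the chain groups are C_0 ≅ Z^7, C_1 ≅ Z^18, C_2 ≅ Z^12.

∂_1: C_1 → C_0 is given by ∂[p,q] = [q] − [p]. For instance
  ∂AJ = J − A.
This gives a 7×18 integer matrix of rank 6; reducing to Smith normal form yields diagonal entries (1,1,1,1,1,1).

∂_2: C_2 → C_1 maps a triangle to the signed sum of its edges. For instance
  ∂BEF = EF − BF + BE,
  ∂BDJ = DJ − BJ + BD.
The 18×12 boundary matrix has rank 12 and Smith normal form diag(1,1,1,1,1,1,1,1,1,1,1,2).

From H_k ≅ ker(∂_k) / im(∂_{k+1}) we obtain:

  H_0: rank C_0 − rank ∂_1 = 7 − 6 = 1, and the invariant factors of ∂_1 are all 1, so H_0 = Z.
  H_1: rank ker ∂_1 − rank ∂_2 = (18 − 6) − 12 = 0, and ∂_2 has invariant factor 2 > 1, so H_1 = Z/2.
  H_2: rank ker ∂_2 − rank ∂_3 = (12 − 12) − 0 = 0, and there is no ∂_3, so H_2 = 0.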